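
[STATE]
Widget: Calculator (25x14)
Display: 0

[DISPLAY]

                        0
┌───┬───┬───┬───┐        
│ 7 │ 8 │ 9 │ ÷ │        
├───┼───┼───┼───┤        
│ 4 │ 5 │ 6 │ × │        
├───┼───┼───┼───┤        
│ 1 │ 2 │ 3 │ - │        
├───┼───┼───┼───┤        
│ 0 │ . │ = │ + │        
├───┼───┼───┼───┤        
│ C │ MC│ MR│ M+│        
└───┴───┴───┴───┘        
                         
                         


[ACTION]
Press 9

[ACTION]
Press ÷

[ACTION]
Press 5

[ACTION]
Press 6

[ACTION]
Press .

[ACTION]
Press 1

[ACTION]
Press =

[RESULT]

             0.1604278075
┌───┬───┬───┬───┐        
│ 7 │ 8 │ 9 │ ÷ │        
├───┼───┼───┼───┤        
│ 4 │ 5 │ 6 │ × │        
├───┼───┼───┼───┤        
│ 1 │ 2 │ 3 │ - │        
├───┼───┼───┼───┤        
│ 0 │ . │ = │ + │        
├───┼───┼───┼───┤        
│ C │ MC│ MR│ M+│        
└───┴───┴───┴───┘        
                         
                         


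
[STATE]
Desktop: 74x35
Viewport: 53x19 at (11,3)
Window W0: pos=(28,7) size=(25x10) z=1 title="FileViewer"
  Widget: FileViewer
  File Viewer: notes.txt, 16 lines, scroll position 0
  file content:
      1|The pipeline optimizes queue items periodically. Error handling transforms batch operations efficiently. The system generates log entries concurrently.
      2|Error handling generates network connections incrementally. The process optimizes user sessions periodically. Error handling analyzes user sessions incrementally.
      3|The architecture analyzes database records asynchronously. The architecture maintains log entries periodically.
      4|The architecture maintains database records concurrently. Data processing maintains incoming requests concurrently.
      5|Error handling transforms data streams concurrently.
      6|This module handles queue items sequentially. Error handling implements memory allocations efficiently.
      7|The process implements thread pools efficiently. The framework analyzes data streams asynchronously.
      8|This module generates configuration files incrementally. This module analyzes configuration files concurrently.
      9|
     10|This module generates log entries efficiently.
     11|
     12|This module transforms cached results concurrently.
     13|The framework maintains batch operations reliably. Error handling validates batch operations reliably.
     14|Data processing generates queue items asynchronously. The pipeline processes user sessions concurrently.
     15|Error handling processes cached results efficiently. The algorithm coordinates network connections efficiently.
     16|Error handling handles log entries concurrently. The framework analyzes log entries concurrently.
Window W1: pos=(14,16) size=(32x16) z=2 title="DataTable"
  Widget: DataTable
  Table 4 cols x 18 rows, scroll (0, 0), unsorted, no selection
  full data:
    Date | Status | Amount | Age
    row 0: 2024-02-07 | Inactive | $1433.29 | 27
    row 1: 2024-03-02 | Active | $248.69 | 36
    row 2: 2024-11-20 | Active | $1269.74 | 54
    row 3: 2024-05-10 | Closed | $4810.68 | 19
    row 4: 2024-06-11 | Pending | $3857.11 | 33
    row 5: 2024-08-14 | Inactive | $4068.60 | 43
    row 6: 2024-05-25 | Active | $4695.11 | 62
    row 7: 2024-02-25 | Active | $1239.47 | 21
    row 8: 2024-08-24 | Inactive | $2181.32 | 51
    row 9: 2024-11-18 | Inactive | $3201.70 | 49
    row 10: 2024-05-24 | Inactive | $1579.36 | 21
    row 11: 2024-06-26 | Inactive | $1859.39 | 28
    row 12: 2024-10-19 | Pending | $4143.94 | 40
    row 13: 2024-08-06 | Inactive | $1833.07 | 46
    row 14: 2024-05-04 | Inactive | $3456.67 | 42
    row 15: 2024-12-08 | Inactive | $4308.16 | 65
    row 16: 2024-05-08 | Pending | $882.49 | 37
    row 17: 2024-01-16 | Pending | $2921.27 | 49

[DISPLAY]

                                                     
                                                     
                                                     
                                                     
                 ┏━━━━━━━━━━━━━━━━━━━━━━━┓           
                 ┃ FileViewer            ┃           
                 ┠───────────────────────┨           
                 ┃The pipeline optimizes▲┃           
                 ┃Error handling generat█┃           
                 ┃The architecture analy░┃           
                 ┃The architecture maint░┃           
                 ┃Error handling transfo░┃           
                 ┃This module handles qu▼┃           
   ┏━━━━━━━━━━━━━━━━━━━━━━━━━━━━━━┓━━━━━━┛           
   ┃ DataTable                    ┃                  
   ┠──────────────────────────────┨                  
   ┃Date      │Status  │Amount  │A┃                  
   ┃──────────┼────────┼────────┼─┃                  
   ┃2024-02-07│Inactive│$1433.29│2┃                  


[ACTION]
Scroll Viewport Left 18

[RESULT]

                                                     
                                                     
                                                     
                                                     
                            ┏━━━━━━━━━━━━━━━━━━━━━━━┓
                            ┃ FileViewer            ┃
                            ┠───────────────────────┨
                            ┃The pipeline optimizes▲┃
                            ┃Error handling generat█┃
                            ┃The architecture analy░┃
                            ┃The architecture maint░┃
                            ┃Error handling transfo░┃
                            ┃This module handles qu▼┃
              ┏━━━━━━━━━━━━━━━━━━━━━━━━━━━━━━┓━━━━━━┛
              ┃ DataTable                    ┃       
              ┠──────────────────────────────┨       
              ┃Date      │Status  │Amount  │A┃       
              ┃──────────┼────────┼────────┼─┃       
              ┃2024-02-07│Inactive│$1433.29│2┃       


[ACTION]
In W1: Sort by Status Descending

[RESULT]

                                                     
                                                     
                                                     
                                                     
                            ┏━━━━━━━━━━━━━━━━━━━━━━━┓
                            ┃ FileViewer            ┃
                            ┠───────────────────────┨
                            ┃The pipeline optimizes▲┃
                            ┃Error handling generat█┃
                            ┃The architecture analy░┃
                            ┃The architecture maint░┃
                            ┃Error handling transfo░┃
                            ┃This module handles qu▼┃
              ┏━━━━━━━━━━━━━━━━━━━━━━━━━━━━━━┓━━━━━━┛
              ┃ DataTable                    ┃       
              ┠──────────────────────────────┨       
              ┃Date      │Status ▼│Amount  │A┃       
              ┃──────────┼────────┼────────┼─┃       
              ┃2024-06-11│Pending │$3857.11│3┃       


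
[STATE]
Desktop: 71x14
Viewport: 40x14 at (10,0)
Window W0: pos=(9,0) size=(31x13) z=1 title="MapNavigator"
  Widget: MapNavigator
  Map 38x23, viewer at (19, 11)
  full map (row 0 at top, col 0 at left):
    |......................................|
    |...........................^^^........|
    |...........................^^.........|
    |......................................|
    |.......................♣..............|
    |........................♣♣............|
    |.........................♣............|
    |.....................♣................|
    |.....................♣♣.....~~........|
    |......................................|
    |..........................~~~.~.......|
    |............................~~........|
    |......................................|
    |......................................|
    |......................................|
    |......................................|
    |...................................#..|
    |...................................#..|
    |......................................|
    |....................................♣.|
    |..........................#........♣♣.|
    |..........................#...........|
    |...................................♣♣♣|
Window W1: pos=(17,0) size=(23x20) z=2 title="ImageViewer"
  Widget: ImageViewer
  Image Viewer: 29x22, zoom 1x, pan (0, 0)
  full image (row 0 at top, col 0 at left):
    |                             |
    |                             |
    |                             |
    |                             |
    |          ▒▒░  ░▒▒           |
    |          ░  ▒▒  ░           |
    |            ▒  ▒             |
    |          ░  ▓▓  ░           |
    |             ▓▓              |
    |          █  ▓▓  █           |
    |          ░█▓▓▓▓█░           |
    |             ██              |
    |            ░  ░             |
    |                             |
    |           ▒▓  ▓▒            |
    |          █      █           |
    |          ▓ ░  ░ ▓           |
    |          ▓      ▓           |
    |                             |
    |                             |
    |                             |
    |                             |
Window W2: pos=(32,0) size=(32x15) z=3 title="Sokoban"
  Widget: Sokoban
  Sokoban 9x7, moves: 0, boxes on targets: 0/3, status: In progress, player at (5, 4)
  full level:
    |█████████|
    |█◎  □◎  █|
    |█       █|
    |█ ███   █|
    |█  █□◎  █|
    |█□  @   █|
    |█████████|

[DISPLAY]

━━━━━━━┏━━━━━━━━━━━━━━┏━━━━━━━━━━━━━━━━━
 MapNav┃ ImageViewer  ┃ Sokoban         
───────┠──────────────┠─────────────────
.......┃              ┃█████████        
.......┃              ┃█◎  □◎  █        
.......┃              ┃█       █        
.......┃              ┃█ ███   █        
.......┃          ▒▒░ ┃█  █□◎  █        
.......┃          ░  ▒┃█□  @   █        
.......┃            ▒ ┃█████████        
.......┃          ░  ▓┃Moves: 0  0/3    
.......┃             ▓┃                 
━━━━━━━┃          █  ▓┃                 
       ┃          ░█▓▓┃                 


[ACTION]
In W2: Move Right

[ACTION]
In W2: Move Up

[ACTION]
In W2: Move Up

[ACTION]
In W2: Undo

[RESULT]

━━━━━━━┏━━━━━━━━━━━━━━┏━━━━━━━━━━━━━━━━━
 MapNav┃ ImageViewer  ┃ Sokoban         
───────┠──────────────┠─────────────────
.......┃              ┃█████████        
.......┃              ┃█◎  □◎  █        
.......┃              ┃█       █        
.......┃              ┃█ ███   █        
.......┃          ▒▒░ ┃█  █□+  █        
.......┃          ░  ▒┃█□      █        
.......┃            ▒ ┃█████████        
.......┃          ░  ▓┃Moves: 2  0/3    
.......┃             ▓┃                 
━━━━━━━┃          █  ▓┃                 
       ┃          ░█▓▓┃                 


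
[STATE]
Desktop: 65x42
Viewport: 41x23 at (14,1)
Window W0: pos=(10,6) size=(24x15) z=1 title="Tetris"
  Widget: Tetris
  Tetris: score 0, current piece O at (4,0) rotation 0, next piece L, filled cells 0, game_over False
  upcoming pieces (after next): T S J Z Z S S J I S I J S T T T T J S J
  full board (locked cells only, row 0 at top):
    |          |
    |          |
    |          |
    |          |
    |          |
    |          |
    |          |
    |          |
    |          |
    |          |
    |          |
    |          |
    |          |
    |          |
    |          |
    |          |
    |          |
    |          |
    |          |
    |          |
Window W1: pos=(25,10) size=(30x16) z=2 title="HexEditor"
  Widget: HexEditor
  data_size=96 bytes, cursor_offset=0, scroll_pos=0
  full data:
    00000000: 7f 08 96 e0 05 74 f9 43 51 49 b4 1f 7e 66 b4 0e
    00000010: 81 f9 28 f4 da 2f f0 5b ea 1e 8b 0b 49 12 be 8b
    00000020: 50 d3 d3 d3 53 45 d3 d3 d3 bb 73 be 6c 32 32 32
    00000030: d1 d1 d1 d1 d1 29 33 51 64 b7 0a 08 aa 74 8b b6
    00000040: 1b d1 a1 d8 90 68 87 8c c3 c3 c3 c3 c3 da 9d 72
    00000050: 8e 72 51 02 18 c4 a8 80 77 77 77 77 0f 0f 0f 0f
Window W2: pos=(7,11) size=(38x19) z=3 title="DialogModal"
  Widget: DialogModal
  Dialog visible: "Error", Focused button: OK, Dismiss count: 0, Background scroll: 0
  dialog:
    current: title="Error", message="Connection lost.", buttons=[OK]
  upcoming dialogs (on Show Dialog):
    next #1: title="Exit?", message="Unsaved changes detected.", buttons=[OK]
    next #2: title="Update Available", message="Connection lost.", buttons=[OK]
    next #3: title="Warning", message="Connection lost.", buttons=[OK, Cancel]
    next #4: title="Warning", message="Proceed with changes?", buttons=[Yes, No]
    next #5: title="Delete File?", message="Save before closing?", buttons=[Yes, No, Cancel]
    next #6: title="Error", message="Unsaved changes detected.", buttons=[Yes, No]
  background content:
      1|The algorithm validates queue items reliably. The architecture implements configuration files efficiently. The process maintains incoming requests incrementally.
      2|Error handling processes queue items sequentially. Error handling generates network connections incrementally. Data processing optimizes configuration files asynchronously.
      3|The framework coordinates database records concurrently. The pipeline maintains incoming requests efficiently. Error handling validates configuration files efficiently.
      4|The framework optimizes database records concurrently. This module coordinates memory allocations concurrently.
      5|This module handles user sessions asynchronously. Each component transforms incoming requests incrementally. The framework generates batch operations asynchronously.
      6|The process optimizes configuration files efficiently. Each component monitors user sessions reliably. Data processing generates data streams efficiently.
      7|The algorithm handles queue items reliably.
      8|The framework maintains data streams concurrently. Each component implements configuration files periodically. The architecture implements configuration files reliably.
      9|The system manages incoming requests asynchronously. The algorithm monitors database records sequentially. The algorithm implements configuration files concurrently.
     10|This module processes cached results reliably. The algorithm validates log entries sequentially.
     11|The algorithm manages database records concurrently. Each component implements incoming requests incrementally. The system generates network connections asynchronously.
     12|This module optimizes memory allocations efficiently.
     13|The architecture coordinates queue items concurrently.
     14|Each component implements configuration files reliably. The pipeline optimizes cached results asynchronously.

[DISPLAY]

                                         
                                         
                                         
                                         
                                         
━━━━━━━━━━━━━━━━━━━┓                     
tris               ┃                     
───────────────────┨                     
       │Next:      ┃                     
       │  ▒┏━━━━━━━━━━━━━━━━━━━━━━━━━━━━┓
━━━━━━━━━━━━━━━━━━━━━━━━━━━━━━┓         ┃
gModal                        ┃─────────┨
──────────────────────────────┨e0 05 74 ┃
gorithm validates queue items ┃f4 da 2f ┃
handling processes queue items┃d3 53 45 ┃
amework coordinates database r┃d1 d1 29 ┃
amework optimizes database rec┃d8 90 68 ┃
odule handles user sessions as┃02 18 c4 ┃
oc┌──────────────────┐uration ┃         ┃
go│      Error       │items re┃         ┃
am│ Connection lost. │ streams┃         ┃
st│       [OK]       │requests┃         ┃
od└──────────────────┘ results┃         ┃


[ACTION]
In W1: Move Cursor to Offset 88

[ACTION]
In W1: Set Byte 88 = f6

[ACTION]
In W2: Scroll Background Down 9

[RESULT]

                                         
                                         
                                         
                                         
                                         
━━━━━━━━━━━━━━━━━━━┓                     
tris               ┃                     
───────────────────┨                     
       │Next:      ┃                     
       │  ▒┏━━━━━━━━━━━━━━━━━━━━━━━━━━━━┓
━━━━━━━━━━━━━━━━━━━━━━━━━━━━━━┓         ┃
gModal                        ┃─────────┨
──────────────────────────────┨e0 05 74 ┃
odule processes cached results┃f4 da 2f ┃
gorithm manages database recor┃d3 53 45 ┃
odule optimizes memory allocat┃d1 d1 29 ┃
chitecture coordinates queue i┃d8 90 68 ┃
omponent implements configurat┃02 18 c4 ┃
  ┌──────────────────┐        ┃         ┃
  │      Error       │        ┃         ┃
  │ Connection lost. │        ┃         ┃
  │       [OK]       │        ┃         ┃
  └──────────────────┘        ┃         ┃


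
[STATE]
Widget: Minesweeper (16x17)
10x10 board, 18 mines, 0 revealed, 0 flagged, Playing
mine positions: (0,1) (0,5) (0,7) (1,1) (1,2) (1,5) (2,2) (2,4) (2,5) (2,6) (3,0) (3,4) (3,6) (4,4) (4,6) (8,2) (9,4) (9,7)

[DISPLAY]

■■■■■■■■■■      
■■■■■■■■■■      
■■■■■■■■■■      
■■■■■■■■■■      
■■■■■■■■■■      
■■■■■■■■■■      
■■■■■■■■■■      
■■■■■■■■■■      
■■■■■■■■■■      
■■■■■■■■■■      
                
                
                
                
                
                
                


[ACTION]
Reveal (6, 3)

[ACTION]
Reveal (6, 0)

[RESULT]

■■■■■■■■1       
■■■■■■■21       
■■■■■■■2        
■214■■■3        
11 2■■■2        
   11211        
                
 111            
 1■211111       
 1■■■■■■1       
                
                
                
                
                
                
                


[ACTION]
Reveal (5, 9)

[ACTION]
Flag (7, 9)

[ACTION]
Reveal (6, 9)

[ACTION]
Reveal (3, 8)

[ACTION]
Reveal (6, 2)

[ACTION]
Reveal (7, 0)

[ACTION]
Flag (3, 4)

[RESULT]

■■■■■■■■1       
■■■■■■■21       
■■■■■■■2        
■214⚑■■3        
11 2■■■2        
   11211        
                
 111            
 1■211111       
 1■■■■■■1       
                
                
                
                
                
                
                


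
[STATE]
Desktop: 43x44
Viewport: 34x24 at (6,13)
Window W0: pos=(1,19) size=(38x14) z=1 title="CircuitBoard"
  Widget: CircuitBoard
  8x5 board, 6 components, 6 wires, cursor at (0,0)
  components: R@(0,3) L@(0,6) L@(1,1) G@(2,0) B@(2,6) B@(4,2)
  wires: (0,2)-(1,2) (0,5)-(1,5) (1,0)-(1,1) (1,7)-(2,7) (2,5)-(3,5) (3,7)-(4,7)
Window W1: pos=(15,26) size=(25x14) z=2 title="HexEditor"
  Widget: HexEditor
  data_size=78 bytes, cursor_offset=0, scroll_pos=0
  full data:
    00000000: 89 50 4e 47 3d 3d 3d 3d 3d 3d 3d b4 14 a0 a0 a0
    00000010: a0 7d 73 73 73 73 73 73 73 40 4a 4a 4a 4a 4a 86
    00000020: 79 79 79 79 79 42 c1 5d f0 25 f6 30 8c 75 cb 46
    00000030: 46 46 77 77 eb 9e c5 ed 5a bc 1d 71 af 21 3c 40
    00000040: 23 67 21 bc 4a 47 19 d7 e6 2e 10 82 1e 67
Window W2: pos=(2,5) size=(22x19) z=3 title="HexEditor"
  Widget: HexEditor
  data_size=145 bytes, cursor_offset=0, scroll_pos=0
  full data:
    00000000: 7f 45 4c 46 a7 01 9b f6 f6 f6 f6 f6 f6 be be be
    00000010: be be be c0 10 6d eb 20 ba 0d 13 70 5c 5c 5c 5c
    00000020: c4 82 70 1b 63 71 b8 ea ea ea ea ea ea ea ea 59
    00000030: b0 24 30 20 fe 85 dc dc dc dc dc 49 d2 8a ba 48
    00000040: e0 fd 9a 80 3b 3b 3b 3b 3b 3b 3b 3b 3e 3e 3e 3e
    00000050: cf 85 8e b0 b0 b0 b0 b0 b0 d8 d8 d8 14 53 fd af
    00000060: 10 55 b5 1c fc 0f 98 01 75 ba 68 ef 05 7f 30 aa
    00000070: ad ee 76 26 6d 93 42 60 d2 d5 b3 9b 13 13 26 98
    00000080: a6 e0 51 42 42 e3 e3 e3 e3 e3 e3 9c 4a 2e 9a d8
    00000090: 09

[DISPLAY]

00050  cf 85 8e b┃                
00060  10 55 b5 1┃                
00070  ad ee 76 2┃                
00080  a6 e0 51 4┃                
00090  09        ┃                
                 ┃                
                 ┃━━━━━━━━━━━━━━┓ 
                 ┃              ┃ 
                 ┃──────────────┨ 
                 ┃              ┃ 
━━━━━━━━━━━━━━━━━┛  ·   L       ┃ 
        │           │           ┃ 
· ─ L   ·           ·       ·   ┃ 
         ┏━━━━━━━━━━━━━━━━━━━━━━━┓
G        ┃ HexEditor             ┃
         ┠───────────────────────┨
         ┃00000000  89 50 4e 47 3┃
         ┃00000010  a0 7d 73 73 7┃
        B┃00000020  79 79 79 79 7┃
━━━━━━━━━┃00000030  46 46 77 77 e┃
         ┃00000040  23 67 21 bc 4┃
         ┃                       ┃
         ┃                       ┃
         ┃                       ┃


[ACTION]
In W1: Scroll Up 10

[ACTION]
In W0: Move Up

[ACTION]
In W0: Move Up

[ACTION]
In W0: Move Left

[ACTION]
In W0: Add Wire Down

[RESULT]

00050  cf 85 8e b┃                
00060  10 55 b5 1┃                
00070  ad ee 76 2┃                
00080  a6 e0 51 4┃                
00090  09        ┃                
                 ┃                
                 ┃━━━━━━━━━━━━━━┓ 
                 ┃              ┃ 
                 ┃──────────────┨ 
                 ┃              ┃ 
━━━━━━━━━━━━━━━━━┛  ·   L       ┃ 
│       │           │           ┃ 
· ─ L   ·           ·       ·   ┃ 
         ┏━━━━━━━━━━━━━━━━━━━━━━━┓
G        ┃ HexEditor             ┃
         ┠───────────────────────┨
         ┃00000000  89 50 4e 47 3┃
         ┃00000010  a0 7d 73 73 7┃
        B┃00000020  79 79 79 79 7┃
━━━━━━━━━┃00000030  46 46 77 77 e┃
         ┃00000040  23 67 21 bc 4┃
         ┃                       ┃
         ┃                       ┃
         ┃                       ┃


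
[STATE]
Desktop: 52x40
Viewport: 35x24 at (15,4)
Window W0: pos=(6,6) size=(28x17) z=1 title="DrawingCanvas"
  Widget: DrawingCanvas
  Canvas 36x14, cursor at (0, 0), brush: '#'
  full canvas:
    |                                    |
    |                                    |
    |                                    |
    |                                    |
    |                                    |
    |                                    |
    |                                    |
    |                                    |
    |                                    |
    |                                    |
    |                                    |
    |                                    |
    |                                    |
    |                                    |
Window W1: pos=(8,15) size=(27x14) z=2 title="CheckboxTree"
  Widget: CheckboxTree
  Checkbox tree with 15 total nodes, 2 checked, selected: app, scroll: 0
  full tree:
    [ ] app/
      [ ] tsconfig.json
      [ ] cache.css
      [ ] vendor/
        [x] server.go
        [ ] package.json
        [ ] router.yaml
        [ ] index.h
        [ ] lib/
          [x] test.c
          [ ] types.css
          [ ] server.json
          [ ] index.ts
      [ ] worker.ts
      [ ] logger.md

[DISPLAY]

                                   
                                   
━━━━━━━━━━━━━━━━━━┓                
Canvas            ┃                
──────────────────┨                
                  ┃                
                  ┃                
                  ┃                
                  ┃                
                  ┃                
                  ┃                
━━━━━━━━━━━━━━━━━━━┓               
boxTree            ┃               
───────────────────┨               
pp/                ┃               
 tsconfig.json     ┃               
 cache.css         ┃               
 vendor/           ┃               
x] server.go       ┃               
 ] package.json    ┃               
 ] router.yaml     ┃               
 ] index.h         ┃               
-] lib/            ┃               
 [x] test.c        ┃               


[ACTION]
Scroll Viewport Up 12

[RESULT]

                                   
                                   
                                   
                                   
                                   
                                   
━━━━━━━━━━━━━━━━━━┓                
Canvas            ┃                
──────────────────┨                
                  ┃                
                  ┃                
                  ┃                
                  ┃                
                  ┃                
                  ┃                
━━━━━━━━━━━━━━━━━━━┓               
boxTree            ┃               
───────────────────┨               
pp/                ┃               
 tsconfig.json     ┃               
 cache.css         ┃               
 vendor/           ┃               
x] server.go       ┃               
 ] package.json    ┃               


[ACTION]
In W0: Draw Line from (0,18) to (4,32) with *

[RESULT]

                                   
                                   
                                   
                                   
                                   
                                   
━━━━━━━━━━━━━━━━━━┓                
Canvas            ┃                
──────────────────┨                
          **      ┃                
            ****  ┃                
                **┃                
                  ┃                
                  ┃                
                  ┃                
━━━━━━━━━━━━━━━━━━━┓               
boxTree            ┃               
───────────────────┨               
pp/                ┃               
 tsconfig.json     ┃               
 cache.css         ┃               
 vendor/           ┃               
x] server.go       ┃               
 ] package.json    ┃               


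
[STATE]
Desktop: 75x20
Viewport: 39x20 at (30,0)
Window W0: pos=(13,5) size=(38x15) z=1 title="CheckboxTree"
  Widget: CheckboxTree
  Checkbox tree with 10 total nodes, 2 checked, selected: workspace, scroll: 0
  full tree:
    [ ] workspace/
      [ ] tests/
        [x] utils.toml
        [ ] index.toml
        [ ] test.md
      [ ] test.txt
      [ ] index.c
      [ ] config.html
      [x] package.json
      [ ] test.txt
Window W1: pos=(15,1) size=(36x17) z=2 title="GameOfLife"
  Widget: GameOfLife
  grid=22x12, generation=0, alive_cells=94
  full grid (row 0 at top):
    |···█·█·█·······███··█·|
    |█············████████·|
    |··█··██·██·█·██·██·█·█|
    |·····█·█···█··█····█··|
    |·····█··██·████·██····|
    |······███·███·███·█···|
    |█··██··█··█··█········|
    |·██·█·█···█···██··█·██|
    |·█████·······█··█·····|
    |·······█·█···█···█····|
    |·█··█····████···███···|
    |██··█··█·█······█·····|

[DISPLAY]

                                       
━━━━━━━━━━━━━━━━━━━━┓                  
                    ┃                  
────────────────────┨                  
                    ┃                  
·███··█·            ┃                  
███████·            ┃                  
█·██·█·█            ┃                  
█····█··            ┃                  
█·██····            ┃                  
███·█···            ┃                  
········            ┃                  
██··█·██            ┃                  
··█·····            ┃                  
···█····            ┃                  
··███···            ┃                  
··█·····            ┃                  
━━━━━━━━━━━━━━━━━━━━┛                  
                    ┃                  
━━━━━━━━━━━━━━━━━━━━┛                  


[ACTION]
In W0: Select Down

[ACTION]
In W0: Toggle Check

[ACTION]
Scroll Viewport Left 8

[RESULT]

                                       
━━━━━━━━━━━━━━━━━━━━━━━━━━━━┓          
fLife                       ┃          
────────────────────────────┨          
                            ┃          
·█·······███··█·            ┃          
·······████████·            ┃          
█·██·█·██·██·█·█            ┃          
·█···█··█····█··            ┃          
··██·████·██····            ┃          
███·███·███·█···            ┃          
·█··█··█········            ┃          
█···█···██··█·██            ┃          
·······█··█·····            ┃          
·█·█···█···█····            ┃          
···████···███···            ┃          
·█·█······█·····            ┃          
━━━━━━━━━━━━━━━━━━━━━━━━━━━━┛          
                            ┃          
━━━━━━━━━━━━━━━━━━━━━━━━━━━━┛          


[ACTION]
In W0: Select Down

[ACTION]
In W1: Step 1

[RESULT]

                                       
━━━━━━━━━━━━━━━━━━━━━━━━━━━━┓          
fLife                       ┃          
────────────────────────────┨          
                            ┃          
··············█·            ┃          
·██···██·······█            ┃          
███·█···········            ┃          
·█···█········█·            ┃          
···█······███···            ┃          
█·········█·····            ┃          
··█·█·██··██·█··            ┃          
█······███······            ┃          
█······█·███····            ┃          
··██·█·█····█···            ┃          
···█·██···█·█···            ┃          
··██·█····█·····            ┃          
━━━━━━━━━━━━━━━━━━━━━━━━━━━━┛          
                            ┃          
━━━━━━━━━━━━━━━━━━━━━━━━━━━━┛          


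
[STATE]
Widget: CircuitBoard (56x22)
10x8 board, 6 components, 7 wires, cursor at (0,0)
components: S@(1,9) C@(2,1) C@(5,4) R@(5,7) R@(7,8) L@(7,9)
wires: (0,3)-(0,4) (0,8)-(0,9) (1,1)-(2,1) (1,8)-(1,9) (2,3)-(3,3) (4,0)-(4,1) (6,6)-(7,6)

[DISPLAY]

   0 1 2 3 4 5 6 7 8 9                                  
0  [.]          · ─ ·               · ─ ·               
                                                        
1       ·                           · ─ S               
        │                                               
2       C       ·                                       
                │                                       
3               ·                                       
                                                        
4   · ─ ·                                               
                                                        
5                   C           R                       
                                                        
6                           ·                           
                            │                           
7                           ·       R   L               
Cursor: (0,0)                                           
                                                        
                                                        
                                                        
                                                        
                                                        


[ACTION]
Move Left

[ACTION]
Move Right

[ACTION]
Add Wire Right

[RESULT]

   0 1 2 3 4 5 6 7 8 9                                  
0      [.]─ ·   · ─ ·               · ─ ·               
                                                        
1       ·                           · ─ S               
        │                                               
2       C       ·                                       
                │                                       
3               ·                                       
                                                        
4   · ─ ·                                               
                                                        
5                   C           R                       
                                                        
6                           ·                           
                            │                           
7                           ·       R   L               
Cursor: (0,1)                                           
                                                        
                                                        
                                                        
                                                        
                                                        


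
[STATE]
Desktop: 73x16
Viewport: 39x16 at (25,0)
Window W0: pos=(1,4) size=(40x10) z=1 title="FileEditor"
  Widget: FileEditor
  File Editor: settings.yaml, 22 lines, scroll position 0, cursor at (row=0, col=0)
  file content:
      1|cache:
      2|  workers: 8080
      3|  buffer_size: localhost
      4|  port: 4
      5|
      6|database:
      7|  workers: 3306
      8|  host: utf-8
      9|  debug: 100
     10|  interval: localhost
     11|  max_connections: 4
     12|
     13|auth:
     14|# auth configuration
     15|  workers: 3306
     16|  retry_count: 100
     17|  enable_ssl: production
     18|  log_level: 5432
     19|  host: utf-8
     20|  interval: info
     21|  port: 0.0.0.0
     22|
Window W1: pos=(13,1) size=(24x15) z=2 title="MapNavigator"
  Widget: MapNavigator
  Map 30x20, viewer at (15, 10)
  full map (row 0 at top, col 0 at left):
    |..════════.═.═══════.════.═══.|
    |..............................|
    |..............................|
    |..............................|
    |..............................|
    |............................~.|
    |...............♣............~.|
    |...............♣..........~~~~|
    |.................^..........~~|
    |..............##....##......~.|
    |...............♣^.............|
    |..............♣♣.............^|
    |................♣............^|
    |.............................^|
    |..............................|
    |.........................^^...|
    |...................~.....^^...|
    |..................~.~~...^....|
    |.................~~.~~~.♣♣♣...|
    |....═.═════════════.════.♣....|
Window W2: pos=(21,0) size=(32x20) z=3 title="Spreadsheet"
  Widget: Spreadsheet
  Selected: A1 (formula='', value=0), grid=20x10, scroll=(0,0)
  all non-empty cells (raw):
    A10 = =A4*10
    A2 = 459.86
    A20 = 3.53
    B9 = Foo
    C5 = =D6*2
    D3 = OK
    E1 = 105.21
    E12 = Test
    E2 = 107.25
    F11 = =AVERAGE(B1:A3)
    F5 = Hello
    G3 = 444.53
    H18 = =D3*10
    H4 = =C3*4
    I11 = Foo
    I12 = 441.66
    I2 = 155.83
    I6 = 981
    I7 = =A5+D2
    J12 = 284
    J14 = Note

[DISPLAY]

━━━━━━━━━━━━━━━━━━━━━━━━━━━┓           
readsheet                  ┃           
───────────────────────────┨           
                           ┃           
    A       B       C      ┃           
---------------------------┃           
      [0]       0       0  ┃           
   459.86       0       0  ┃           
        0       0       0OK┃           
        0       0       0  ┃           
        0       0       0  ┃           
        0       0       0  ┃           
        0       0       0  ┃           
        0       0       0  ┃           
        0Foo            0  ┃           
        0       0       0  ┃           


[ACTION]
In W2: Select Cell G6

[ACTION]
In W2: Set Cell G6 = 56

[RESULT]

━━━━━━━━━━━━━━━━━━━━━━━━━━━┓           
readsheet                  ┃           
───────────────────────────┨           
 56                        ┃           
    A       B       C      ┃           
---------------------------┃           
        0       0       0  ┃           
   459.86       0       0  ┃           
        0       0       0OK┃           
        0       0       0  ┃           
        0       0       0  ┃           
        0       0       0  ┃           
        0       0       0  ┃           
        0       0       0  ┃           
        0Foo            0  ┃           
        0       0       0  ┃           
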